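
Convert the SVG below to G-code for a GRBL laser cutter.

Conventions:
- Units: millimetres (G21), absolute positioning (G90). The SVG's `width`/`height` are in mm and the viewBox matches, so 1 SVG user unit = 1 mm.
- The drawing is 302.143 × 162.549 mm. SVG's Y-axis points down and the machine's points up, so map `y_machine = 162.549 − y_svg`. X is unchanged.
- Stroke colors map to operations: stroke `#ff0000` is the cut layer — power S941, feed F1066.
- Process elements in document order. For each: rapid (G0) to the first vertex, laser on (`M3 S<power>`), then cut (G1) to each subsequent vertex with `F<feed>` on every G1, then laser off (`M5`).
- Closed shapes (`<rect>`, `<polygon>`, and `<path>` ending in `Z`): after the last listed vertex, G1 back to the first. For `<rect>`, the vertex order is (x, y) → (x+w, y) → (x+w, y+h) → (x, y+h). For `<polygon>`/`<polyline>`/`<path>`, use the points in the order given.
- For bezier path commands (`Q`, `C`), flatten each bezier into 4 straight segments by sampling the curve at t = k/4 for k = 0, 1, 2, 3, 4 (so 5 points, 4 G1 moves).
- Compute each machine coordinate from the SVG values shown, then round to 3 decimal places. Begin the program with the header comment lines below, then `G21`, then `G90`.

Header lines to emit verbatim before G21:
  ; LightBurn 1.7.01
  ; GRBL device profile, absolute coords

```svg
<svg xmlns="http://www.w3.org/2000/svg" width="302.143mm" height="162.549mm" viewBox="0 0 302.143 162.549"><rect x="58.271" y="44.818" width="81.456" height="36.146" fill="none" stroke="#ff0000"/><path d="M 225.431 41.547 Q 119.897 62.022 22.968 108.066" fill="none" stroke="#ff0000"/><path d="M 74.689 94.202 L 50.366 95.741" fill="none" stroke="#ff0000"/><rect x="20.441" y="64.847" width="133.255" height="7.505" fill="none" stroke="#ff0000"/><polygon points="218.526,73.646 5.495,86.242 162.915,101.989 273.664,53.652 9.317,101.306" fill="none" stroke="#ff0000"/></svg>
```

; LightBurn 1.7.01
; GRBL device profile, absolute coords
G21
G90
G0 X58.271 Y117.731
M3 S941
G1 X139.727 Y117.731 F1066
G1 X139.727 Y81.585 F1066
G1 X58.271 Y81.585 F1066
G1 X58.271 Y117.731 F1066
M5
G0 X225.431 Y121.002
M3 S941
G1 X173.202 Y109.166 F1066
G1 X122.048 Y94.135 F1066
G1 X71.970 Y75.907 F1066
G1 X22.968 Y54.483 F1066
M5
G0 X74.689 Y68.347
M3 S941
G1 X50.366 Y66.808 F1066
M5
G0 X20.441 Y97.702
M3 S941
G1 X153.696 Y97.702 F1066
G1 X153.696 Y90.197 F1066
G1 X20.441 Y90.197 F1066
G1 X20.441 Y97.702 F1066
M5
G0 X218.526 Y88.903
M3 S941
G1 X5.495 Y76.307 F1066
G1 X162.915 Y60.560 F1066
G1 X273.664 Y108.897 F1066
G1 X9.317 Y61.243 F1066
G1 X218.526 Y88.903 F1066
M5

Since the viewBox matches the mm dimensions, user units are millimetres directly. The only transform is the Y-flip y_m = 162.549 − y_svg.

Shape 1 is a rectangle drawn with `<rect>`. Its stroke #ff0000 means cut at S941, F1066. After flipping Y the toolpath is (58.271,117.731) → (139.727,117.731) → (139.727,81.585) → (58.271,81.585) → (58.271,117.731), returning to the start.

Shape 2 is a quadratic bezier drawn with `<path>`. Its stroke #ff0000 means cut at S941, F1066. After flipping Y the toolpath is (225.431,121.002) → (173.202,109.166) → (122.048,94.135) → (71.970,75.907) → (22.968,54.483).

Shape 3 is a line segment drawn with `<path>`. Its stroke #ff0000 means cut at S941, F1066. After flipping Y the toolpath is (74.689,68.347) → (50.366,66.808).

Shape 4 is a rectangle drawn with `<rect>`. Its stroke #ff0000 means cut at S941, F1066. After flipping Y the toolpath is (20.441,97.702) → (153.696,97.702) → (153.696,90.197) → (20.441,90.197) → (20.441,97.702), returning to the start.

Shape 5 is a closed polygon drawn with `<polygon>`. Its stroke #ff0000 means cut at S941, F1066. After flipping Y the toolpath is (218.526,88.903) → (5.495,76.307) → (162.915,60.560) → (273.664,108.897) → (9.317,61.243) → (218.526,88.903), returning to the start.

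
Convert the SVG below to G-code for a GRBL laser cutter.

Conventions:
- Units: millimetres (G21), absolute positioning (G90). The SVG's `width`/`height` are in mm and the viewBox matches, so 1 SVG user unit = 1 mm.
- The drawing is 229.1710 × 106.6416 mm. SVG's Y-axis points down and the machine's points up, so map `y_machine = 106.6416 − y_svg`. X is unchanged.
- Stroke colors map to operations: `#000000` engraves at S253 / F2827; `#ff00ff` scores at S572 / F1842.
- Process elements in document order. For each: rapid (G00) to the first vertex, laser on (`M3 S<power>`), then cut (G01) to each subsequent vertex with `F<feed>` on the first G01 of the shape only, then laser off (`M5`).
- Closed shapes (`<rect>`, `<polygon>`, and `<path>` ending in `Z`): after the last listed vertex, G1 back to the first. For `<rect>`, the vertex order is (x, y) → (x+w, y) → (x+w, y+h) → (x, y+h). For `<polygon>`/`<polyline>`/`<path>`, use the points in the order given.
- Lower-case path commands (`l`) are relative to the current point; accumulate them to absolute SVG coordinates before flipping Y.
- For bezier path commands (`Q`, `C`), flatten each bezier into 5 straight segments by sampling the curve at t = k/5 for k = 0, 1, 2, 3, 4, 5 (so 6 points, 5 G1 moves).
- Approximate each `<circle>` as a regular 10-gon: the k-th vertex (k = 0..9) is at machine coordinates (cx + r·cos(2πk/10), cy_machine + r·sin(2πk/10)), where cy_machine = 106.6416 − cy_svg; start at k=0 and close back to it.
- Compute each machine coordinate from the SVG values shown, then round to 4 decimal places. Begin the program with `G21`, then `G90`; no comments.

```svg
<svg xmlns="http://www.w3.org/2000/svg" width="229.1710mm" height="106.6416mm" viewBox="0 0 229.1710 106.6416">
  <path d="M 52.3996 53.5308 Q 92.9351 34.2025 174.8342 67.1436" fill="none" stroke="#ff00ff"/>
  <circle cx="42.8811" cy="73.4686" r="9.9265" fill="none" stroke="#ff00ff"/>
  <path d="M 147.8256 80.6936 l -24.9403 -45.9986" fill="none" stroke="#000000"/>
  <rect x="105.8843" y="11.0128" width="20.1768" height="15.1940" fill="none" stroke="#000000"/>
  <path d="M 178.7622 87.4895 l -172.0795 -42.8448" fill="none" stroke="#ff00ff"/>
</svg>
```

viewBox `0 0 229.1710 106.6416` with mm width/height → 1 unit = 1 mm. Flip: y_m = 106.6416 − y_svg.

**Shape 1** — `<path>` quadratic bezier, stroke `#ff00ff` → score (S572, F1842). Control points (SVG): P0=(52.3996,53.5308), P1=(92.9351,34.2025), P2=(174.8342,67.1436); sampled at t=k/5. Machine vertices: (52.3996,53.1108) → (70.2683,58.7513) → (91.4462,60.2103) → (115.9331,57.4878) → (143.7291,50.5837) → (174.8342,39.4980). Open path.

**Shape 2** — `<circle>` circle, stroke `#ff00ff` → score (S572, F1842). Machine vertices: (52.8076,33.1730) → (50.9118,39.0077) → (45.9486,42.6137) → (39.8136,42.6137) → (34.8504,39.0077) → (32.9546,33.1730) → (34.8504,27.3383) → (39.8136,23.7323) → (45.9486,23.7323) → (50.9118,27.3383) → (52.8076,33.1730). Closed: final G1 returns to the first vertex.

**Shape 3** — `<path>` line segment, stroke `#000000` → engrave (S253, F2827). Machine vertices: (147.8256,25.9480) → (122.8853,71.9466). Open path.

**Shape 4** — `<rect>` rectangle, stroke `#000000` → engrave (S253, F2827). Machine vertices: (105.8843,95.6288) → (126.0611,95.6288) → (126.0611,80.4348) → (105.8843,80.4348) → (105.8843,95.6288). Closed: final G1 returns to the first vertex.

**Shape 5** — `<path>` line segment, stroke `#ff00ff` → score (S572, F1842). Machine vertices: (178.7622,19.1521) → (6.6827,61.9969). Open path.

G21
G90
G00 X52.3996 Y53.1108
M3 S572
G01 X70.2683 Y58.7513 F1842
G01 X91.4462 Y60.2103
G01 X115.9331 Y57.4878
G01 X143.7291 Y50.5837
G01 X174.8342 Y39.4980
M5
G00 X52.8076 Y33.1730
M3 S572
G01 X50.9118 Y39.0077 F1842
G01 X45.9486 Y42.6137
G01 X39.8136 Y42.6137
G01 X34.8504 Y39.0077
G01 X32.9546 Y33.1730
G01 X34.8504 Y27.3383
G01 X39.8136 Y23.7323
G01 X45.9486 Y23.7323
G01 X50.9118 Y27.3383
G01 X52.8076 Y33.1730
M5
G00 X147.8256 Y25.9480
M3 S253
G01 X122.8853 Y71.9466 F2827
M5
G00 X105.8843 Y95.6288
M3 S253
G01 X126.0611 Y95.6288 F2827
G01 X126.0611 Y80.4348
G01 X105.8843 Y80.4348
G01 X105.8843 Y95.6288
M5
G00 X178.7622 Y19.1521
M3 S572
G01 X6.6827 Y61.9969 F1842
M5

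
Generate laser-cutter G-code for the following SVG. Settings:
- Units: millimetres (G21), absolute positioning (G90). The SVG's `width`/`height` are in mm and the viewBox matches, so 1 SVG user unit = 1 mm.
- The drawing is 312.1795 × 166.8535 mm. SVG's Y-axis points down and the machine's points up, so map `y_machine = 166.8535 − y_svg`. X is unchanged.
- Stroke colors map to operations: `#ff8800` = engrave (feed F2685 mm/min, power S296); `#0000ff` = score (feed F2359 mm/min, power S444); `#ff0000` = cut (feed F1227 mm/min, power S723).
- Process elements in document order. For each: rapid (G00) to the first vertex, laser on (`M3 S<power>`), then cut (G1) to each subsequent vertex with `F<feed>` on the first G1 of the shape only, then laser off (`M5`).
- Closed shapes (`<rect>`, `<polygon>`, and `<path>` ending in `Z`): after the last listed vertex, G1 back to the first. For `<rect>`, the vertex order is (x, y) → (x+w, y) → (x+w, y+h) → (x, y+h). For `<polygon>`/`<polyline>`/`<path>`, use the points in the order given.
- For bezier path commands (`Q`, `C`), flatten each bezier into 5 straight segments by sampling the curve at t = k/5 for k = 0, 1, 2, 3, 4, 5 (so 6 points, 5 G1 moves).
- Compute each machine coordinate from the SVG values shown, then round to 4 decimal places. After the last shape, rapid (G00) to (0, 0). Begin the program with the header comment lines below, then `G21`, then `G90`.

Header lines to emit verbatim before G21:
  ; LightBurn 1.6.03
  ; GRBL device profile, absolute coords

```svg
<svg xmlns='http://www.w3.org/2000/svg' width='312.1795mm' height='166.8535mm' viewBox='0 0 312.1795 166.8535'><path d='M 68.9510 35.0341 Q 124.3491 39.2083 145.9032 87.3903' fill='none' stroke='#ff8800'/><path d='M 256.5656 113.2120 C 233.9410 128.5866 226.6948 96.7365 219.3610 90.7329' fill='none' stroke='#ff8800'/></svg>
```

; LightBurn 1.6.03
; GRBL device profile, absolute coords
G21
G90
G00 X68.9510 Y131.8194
M3 S296
G1 X89.7565 Y128.3894 F2685
G1 X107.8544 Y121.4388
G1 X123.2449 Y110.9676
G1 X135.9278 Y96.9757
G1 X145.9032 Y79.4632
M5
G00 X256.5656 Y53.6415
M3 S296
G1 X244.7125 Y49.4991 F2685
G1 X235.8079 Y53.1833
G1 X229.1093 Y61.1865
G1 X223.8745 Y70.0014
G1 X219.3610 Y76.1206
M5
G00 X0.0000 Y0.0000

viewBox `0 0 312.1795 166.8535` with mm width/height → 1 unit = 1 mm. Flip: y_m = 166.8535 − y_svg.

**Shape 1** — `<path>` quadratic bezier, stroke `#ff8800` → engrave (S296, F2685). Control points (SVG): P0=(68.9510,35.0341), P1=(124.3491,39.2083), P2=(145.9032,87.3903); sampled at t=k/5. Machine vertices: (68.9510,131.8194) → (89.7565,128.3894) → (107.8544,121.4388) → (123.2449,110.9676) → (135.9278,96.9757) → (145.9032,79.4632). Open path.

**Shape 2** — `<path>` cubic bezier, stroke `#ff8800` → engrave (S296, F2685). Control points (SVG): P0=(256.5656,113.2120), P1=(233.9410,128.5866), P2=(226.6948,96.7365), P3=(219.3610,90.7329); sampled at t=k/5. Machine vertices: (256.5656,53.6415) → (244.7125,49.4991) → (235.8079,53.1833) → (229.1093,61.1865) → (223.8745,70.0014) → (219.3610,76.1206). Open path.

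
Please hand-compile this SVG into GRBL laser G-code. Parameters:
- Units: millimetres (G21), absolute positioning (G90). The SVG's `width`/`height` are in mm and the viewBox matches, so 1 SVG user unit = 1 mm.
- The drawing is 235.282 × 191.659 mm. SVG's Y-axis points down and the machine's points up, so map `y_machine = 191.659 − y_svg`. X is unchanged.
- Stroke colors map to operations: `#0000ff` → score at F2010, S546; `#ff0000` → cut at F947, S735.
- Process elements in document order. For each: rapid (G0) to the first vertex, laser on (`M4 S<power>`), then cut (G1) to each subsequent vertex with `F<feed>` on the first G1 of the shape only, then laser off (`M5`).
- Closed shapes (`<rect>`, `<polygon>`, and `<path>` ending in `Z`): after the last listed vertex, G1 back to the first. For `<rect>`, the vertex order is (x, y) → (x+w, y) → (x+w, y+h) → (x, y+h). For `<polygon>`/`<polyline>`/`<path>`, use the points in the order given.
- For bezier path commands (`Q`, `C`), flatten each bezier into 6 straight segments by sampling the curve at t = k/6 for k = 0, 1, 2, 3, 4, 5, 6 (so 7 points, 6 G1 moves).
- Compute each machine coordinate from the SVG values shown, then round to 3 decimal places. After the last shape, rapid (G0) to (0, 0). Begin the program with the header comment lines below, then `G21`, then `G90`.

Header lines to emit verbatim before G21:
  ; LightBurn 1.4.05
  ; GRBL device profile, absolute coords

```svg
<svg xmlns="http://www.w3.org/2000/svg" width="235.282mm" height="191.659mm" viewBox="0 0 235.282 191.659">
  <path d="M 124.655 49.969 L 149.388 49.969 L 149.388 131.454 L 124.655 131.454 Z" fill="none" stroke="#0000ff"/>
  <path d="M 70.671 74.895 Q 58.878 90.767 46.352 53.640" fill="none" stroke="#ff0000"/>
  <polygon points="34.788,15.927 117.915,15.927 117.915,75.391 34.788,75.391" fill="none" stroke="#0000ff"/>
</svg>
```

1 u = 1 mm; y_m = 191.659 − y.

[1] `<path>` rectangle, #0000ff→score S546 F2010: (124.655,141.690) → (149.388,141.690) → (149.388,60.205) → (124.655,60.205) → (124.655,141.690) (closed)

[2] `<path>` quadratic bezier, #ff0000→cut S735 F947: (70.671,116.764) → (66.720,112.946) → (62.728,112.071) → (58.695,114.142) → (54.621,119.156) → (50.507,127.116) → (46.352,138.019)

[3] `<polygon>` rectangle, #0000ff→score S546 F2010: (34.788,175.732) → (117.915,175.732) → (117.915,116.268) → (34.788,116.268) → (34.788,175.732) (closed)

; LightBurn 1.4.05
; GRBL device profile, absolute coords
G21
G90
G0 X124.655 Y141.690
M4 S546
G1 X149.388 Y141.690 F2010
G1 X149.388 Y60.205
G1 X124.655 Y60.205
G1 X124.655 Y141.690
M5
G0 X70.671 Y116.764
M4 S735
G1 X66.720 Y112.946 F947
G1 X62.728 Y112.071
G1 X58.695 Y114.142
G1 X54.621 Y119.156
G1 X50.507 Y127.116
G1 X46.352 Y138.019
M5
G0 X34.788 Y175.732
M4 S546
G1 X117.915 Y175.732 F2010
G1 X117.915 Y116.268
G1 X34.788 Y116.268
G1 X34.788 Y175.732
M5
G0 X0.000 Y0.000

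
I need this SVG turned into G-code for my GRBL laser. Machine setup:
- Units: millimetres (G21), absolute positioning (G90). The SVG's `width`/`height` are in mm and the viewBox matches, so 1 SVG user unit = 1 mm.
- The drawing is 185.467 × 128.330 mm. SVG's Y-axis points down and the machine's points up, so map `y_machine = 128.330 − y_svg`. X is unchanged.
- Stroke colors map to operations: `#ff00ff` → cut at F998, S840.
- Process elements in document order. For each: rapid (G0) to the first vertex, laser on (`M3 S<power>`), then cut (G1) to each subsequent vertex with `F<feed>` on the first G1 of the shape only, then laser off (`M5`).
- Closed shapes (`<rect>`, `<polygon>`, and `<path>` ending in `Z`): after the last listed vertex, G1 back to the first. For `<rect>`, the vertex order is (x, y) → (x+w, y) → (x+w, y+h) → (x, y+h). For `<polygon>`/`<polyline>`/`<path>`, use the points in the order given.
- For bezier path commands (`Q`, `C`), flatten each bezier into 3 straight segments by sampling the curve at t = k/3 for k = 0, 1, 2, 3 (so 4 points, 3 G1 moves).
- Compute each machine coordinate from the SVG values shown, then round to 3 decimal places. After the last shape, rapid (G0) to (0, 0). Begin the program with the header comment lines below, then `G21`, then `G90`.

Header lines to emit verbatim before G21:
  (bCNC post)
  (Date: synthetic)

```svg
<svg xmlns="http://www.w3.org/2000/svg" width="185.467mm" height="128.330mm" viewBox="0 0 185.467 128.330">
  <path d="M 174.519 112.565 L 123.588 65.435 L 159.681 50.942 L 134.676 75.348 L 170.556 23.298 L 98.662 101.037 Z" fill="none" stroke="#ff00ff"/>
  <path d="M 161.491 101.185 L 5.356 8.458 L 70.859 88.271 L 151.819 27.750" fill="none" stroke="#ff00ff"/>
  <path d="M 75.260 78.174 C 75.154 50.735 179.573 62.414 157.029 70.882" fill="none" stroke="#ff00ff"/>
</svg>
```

(bCNC post)
(Date: synthetic)
G21
G90
G0 X174.519 Y15.765
M3 S840
G1 X123.588 Y62.895 F998
G1 X159.681 Y77.388
G1 X134.676 Y52.982
G1 X170.556 Y105.032
G1 X98.662 Y27.293
G1 X174.519 Y15.765
M5
G0 X161.491 Y27.145
M3 S840
G1 X5.356 Y119.872 F998
G1 X70.859 Y40.059
G1 X151.819 Y100.580
M5
G0 X75.260 Y50.156
M3 S840
G1 X101.422 Y66.123 F998
G1 X145.826 Y65.419
G1 X157.029 Y57.448
M5
G0 X0.000 Y0.000

1 u = 1 mm; y_m = 128.330 − y.

[1] `<path>` closed polygon, #ff00ff→cut S840 F998: (174.519,15.765) → (123.588,62.895) → (159.681,77.388) → (134.676,52.982) → (170.556,105.032) → (98.662,27.293) → (174.519,15.765) (closed)

[2] `<path>` open polyline, #ff00ff→cut S840 F998: (161.491,27.145) → (5.356,119.872) → (70.859,40.059) → (151.819,100.580)

[3] `<path>` cubic bezier, #ff00ff→cut S840 F998: (75.260,50.156) → (101.422,66.123) → (145.826,65.419) → (157.029,57.448)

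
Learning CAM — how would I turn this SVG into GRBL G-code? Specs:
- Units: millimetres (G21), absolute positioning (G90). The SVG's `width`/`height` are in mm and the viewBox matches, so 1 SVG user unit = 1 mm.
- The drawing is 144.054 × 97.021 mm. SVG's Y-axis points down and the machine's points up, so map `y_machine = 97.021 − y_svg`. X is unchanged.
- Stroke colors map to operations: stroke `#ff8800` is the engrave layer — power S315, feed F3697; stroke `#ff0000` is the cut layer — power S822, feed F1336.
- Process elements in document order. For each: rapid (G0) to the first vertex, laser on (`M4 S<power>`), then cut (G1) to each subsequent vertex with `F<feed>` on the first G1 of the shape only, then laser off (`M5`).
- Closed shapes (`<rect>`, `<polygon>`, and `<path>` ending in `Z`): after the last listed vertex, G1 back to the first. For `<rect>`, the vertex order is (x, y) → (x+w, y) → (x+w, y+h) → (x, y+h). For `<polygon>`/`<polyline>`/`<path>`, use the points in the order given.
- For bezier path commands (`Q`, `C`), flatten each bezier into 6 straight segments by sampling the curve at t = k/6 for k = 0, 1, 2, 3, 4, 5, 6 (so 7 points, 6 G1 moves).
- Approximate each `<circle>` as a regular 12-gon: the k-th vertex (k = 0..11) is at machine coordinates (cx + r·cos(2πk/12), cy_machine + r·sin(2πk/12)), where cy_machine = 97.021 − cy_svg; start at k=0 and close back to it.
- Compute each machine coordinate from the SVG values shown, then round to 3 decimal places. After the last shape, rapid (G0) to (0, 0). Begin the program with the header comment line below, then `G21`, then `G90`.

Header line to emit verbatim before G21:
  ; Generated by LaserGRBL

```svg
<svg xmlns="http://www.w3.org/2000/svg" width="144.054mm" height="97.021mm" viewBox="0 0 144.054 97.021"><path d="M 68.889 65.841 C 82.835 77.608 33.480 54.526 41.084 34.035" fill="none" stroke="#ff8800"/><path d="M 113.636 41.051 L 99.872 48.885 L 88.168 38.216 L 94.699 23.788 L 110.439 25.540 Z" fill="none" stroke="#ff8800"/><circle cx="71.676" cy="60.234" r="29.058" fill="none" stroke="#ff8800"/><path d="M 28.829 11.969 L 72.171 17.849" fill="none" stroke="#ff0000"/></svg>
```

; Generated by LaserGRBL
G21
G90
G0 X68.889 Y31.180
M4 S315
G1 X71.144 Y28.027 F3697
G1 X66.189 Y29.643
G1 X57.365 Y34.986
G1 X48.012 Y43.018
G1 X41.472 Y52.698
G1 X41.084 Y62.986
M5
G0 X113.636 Y55.970
M4 S315
G1 X99.872 Y48.136 F3697
G1 X88.168 Y58.805
G1 X94.699 Y73.233
G1 X110.439 Y71.481
G1 X113.636 Y55.970
M5
G0 X100.734 Y36.787
M4 S315
G1 X96.841 Y51.316 F3697
G1 X86.205 Y61.952
G1 X71.676 Y65.845
G1 X57.147 Y61.952
G1 X46.511 Y51.316
G1 X42.618 Y36.787
G1 X46.511 Y22.258
G1 X57.147 Y11.622
G1 X71.676 Y7.729
G1 X86.205 Y11.622
G1 X96.841 Y22.258
G1 X100.734 Y36.787
M5
G0 X28.829 Y85.052
M4 S822
G1 X72.171 Y79.172 F1336
M5
G0 X0.000 Y0.000

viewBox `0 0 144.054 97.021` with mm width/height → 1 unit = 1 mm. Flip: y_m = 97.021 − y_svg.

**Shape 1** — `<path>` cubic bezier, stroke `#ff8800` → engrave (S315, F3697). Control points (SVG): P0=(68.889,65.841), P1=(82.835,77.608), P2=(33.480,54.526), P3=(41.084,34.035); sampled at t=k/6. Machine vertices: (68.889,31.180) → (71.144,28.027) → (66.189,29.643) → (57.365,34.986) → (48.012,43.018) → (41.472,52.698) → (41.084,62.986). Open path.

**Shape 2** — `<path>` regular polygon, stroke `#ff8800` → engrave (S315, F3697). Machine vertices: (113.636,55.970) → (99.872,48.136) → (88.168,58.805) → (94.699,73.233) → (110.439,71.481) → (113.636,55.970). Closed: final G1 returns to the first vertex.

**Shape 3** — `<circle>` circle, stroke `#ff8800` → engrave (S315, F3697). Machine vertices: (100.734,36.787) → (96.841,51.316) → (86.205,61.952) → (71.676,65.845) → (57.147,61.952) → (46.511,51.316) → (42.618,36.787) → (46.511,22.258) → (57.147,11.622) → (71.676,7.729) → (86.205,11.622) → (96.841,22.258) → (100.734,36.787). Closed: final G1 returns to the first vertex.

**Shape 4** — `<path>` line segment, stroke `#ff0000` → cut (S822, F1336). Machine vertices: (28.829,85.052) → (72.171,79.172). Open path.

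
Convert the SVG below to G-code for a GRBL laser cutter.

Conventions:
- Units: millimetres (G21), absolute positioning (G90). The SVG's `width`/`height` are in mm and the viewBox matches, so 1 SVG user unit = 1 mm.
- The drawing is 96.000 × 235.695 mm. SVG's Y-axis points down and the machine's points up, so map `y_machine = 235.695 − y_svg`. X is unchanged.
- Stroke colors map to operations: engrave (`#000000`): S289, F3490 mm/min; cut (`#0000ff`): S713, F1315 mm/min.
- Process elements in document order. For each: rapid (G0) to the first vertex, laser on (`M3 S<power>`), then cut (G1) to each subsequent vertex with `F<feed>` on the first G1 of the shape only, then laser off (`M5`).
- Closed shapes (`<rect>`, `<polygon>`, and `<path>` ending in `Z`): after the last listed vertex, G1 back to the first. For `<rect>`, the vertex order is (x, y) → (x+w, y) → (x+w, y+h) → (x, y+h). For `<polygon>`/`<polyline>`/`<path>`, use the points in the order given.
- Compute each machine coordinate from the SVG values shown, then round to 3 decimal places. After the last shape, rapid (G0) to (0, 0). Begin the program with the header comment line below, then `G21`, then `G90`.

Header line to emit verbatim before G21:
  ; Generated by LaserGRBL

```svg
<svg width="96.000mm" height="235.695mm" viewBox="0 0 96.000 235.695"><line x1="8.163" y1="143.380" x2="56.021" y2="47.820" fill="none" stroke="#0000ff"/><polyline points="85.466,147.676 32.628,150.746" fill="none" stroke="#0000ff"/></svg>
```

; Generated by LaserGRBL
G21
G90
G0 X8.163 Y92.315
M3 S713
G1 X56.021 Y187.875 F1315
M5
G0 X85.466 Y88.019
M3 S713
G1 X32.628 Y84.949 F1315
M5
G0 X0.000 Y0.000

Since the viewBox matches the mm dimensions, user units are millimetres directly. The only transform is the Y-flip y_m = 235.695 − y_svg.

Shape 1 is a line segment drawn with `<line>`. Its stroke #0000ff means cut at S713, F1315. After flipping Y the toolpath is (8.163,92.315) → (56.021,187.875).

Shape 2 is a line segment drawn with `<polyline>`. Its stroke #0000ff means cut at S713, F1315. After flipping Y the toolpath is (85.466,88.019) → (32.628,84.949).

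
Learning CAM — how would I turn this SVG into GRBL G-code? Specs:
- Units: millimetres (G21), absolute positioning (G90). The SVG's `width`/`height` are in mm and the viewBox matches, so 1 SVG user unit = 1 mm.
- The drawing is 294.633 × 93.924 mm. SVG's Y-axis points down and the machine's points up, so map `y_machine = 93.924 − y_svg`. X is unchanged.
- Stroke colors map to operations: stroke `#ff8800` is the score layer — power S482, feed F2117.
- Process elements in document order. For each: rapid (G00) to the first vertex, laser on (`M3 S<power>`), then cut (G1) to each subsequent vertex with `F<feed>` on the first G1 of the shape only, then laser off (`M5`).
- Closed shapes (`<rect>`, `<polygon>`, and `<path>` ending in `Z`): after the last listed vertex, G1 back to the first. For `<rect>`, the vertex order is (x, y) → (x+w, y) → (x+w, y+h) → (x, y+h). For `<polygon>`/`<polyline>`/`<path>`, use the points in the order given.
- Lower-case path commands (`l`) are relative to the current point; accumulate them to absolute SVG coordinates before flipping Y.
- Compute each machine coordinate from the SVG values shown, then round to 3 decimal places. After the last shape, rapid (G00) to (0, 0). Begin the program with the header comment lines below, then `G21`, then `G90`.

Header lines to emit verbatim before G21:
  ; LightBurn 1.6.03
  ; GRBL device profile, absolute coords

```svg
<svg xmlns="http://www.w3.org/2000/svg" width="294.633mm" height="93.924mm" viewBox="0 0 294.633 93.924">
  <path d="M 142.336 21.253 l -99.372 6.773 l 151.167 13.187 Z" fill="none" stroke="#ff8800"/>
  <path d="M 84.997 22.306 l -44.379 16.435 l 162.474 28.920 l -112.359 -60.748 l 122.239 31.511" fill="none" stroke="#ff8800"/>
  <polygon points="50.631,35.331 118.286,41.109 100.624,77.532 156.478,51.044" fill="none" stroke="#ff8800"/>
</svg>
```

Since the viewBox matches the mm dimensions, user units are millimetres directly. The only transform is the Y-flip y_m = 93.924 − y_svg.

Shape 1 is a closed polygon drawn with `<path>`. Its stroke #ff8800 means score at S482, F2117. After flipping Y the toolpath is (142.336,72.671) → (42.964,65.898) → (194.131,52.711) → (142.336,72.671), returning to the start.

Shape 2 is a open polyline drawn with `<path>`. Its stroke #ff8800 means score at S482, F2117. After flipping Y the toolpath is (84.997,71.618) → (40.618,55.183) → (203.092,26.263) → (90.733,87.011) → (212.972,55.500).

Shape 3 is a closed polygon drawn with `<polygon>`. Its stroke #ff8800 means score at S482, F2117. After flipping Y the toolpath is (50.631,58.593) → (118.286,52.815) → (100.624,16.392) → (156.478,42.880) → (50.631,58.593), returning to the start.

; LightBurn 1.6.03
; GRBL device profile, absolute coords
G21
G90
G00 X142.336 Y72.671
M3 S482
G1 X42.964 Y65.898 F2117
G1 X194.131 Y52.711
G1 X142.336 Y72.671
M5
G00 X84.997 Y71.618
M3 S482
G1 X40.618 Y55.183 F2117
G1 X203.092 Y26.263
G1 X90.733 Y87.011
G1 X212.972 Y55.500
M5
G00 X50.631 Y58.593
M3 S482
G1 X118.286 Y52.815 F2117
G1 X100.624 Y16.392
G1 X156.478 Y42.880
G1 X50.631 Y58.593
M5
G00 X0.000 Y0.000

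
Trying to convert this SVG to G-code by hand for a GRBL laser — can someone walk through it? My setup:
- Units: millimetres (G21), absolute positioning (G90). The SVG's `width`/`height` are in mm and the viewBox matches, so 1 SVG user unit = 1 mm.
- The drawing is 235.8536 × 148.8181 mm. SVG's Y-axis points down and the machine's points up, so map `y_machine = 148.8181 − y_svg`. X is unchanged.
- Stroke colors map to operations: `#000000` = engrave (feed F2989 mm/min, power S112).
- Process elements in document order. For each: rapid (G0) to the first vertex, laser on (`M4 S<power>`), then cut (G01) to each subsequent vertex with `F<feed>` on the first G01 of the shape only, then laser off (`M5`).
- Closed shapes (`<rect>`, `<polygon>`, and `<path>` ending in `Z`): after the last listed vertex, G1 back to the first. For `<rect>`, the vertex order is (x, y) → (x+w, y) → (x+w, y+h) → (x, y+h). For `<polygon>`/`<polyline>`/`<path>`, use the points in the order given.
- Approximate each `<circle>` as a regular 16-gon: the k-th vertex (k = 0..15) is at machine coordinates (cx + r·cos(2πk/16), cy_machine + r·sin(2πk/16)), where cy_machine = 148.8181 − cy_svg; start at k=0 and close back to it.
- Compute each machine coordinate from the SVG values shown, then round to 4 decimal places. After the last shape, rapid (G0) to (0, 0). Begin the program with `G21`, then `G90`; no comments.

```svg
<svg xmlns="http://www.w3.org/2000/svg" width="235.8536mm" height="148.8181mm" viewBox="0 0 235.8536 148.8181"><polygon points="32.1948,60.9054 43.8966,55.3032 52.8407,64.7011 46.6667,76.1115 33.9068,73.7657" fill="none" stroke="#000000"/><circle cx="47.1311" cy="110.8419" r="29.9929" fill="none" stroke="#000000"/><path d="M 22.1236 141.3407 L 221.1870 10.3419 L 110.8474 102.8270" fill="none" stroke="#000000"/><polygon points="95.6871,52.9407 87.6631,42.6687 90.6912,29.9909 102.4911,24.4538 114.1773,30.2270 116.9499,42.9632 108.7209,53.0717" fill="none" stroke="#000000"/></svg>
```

G21
G90
G0 X32.1948 Y87.9127
M4 S112
G01 X43.8966 Y93.5149 F2989
G01 X52.8407 Y84.1170
G01 X46.6667 Y72.7066
G01 X33.9068 Y75.0524
G01 X32.1948 Y87.9127
M5
G0 X77.1240 Y37.9762
M4 S112
G01 X74.8409 Y49.4540 F2989
G01 X68.3393 Y59.1844
G01 X58.6089 Y65.6860
G01 X47.1311 Y67.9691
G01 X35.6533 Y65.6860
G01 X25.9229 Y59.1844
G01 X19.4213 Y49.4540
G01 X17.1382 Y37.9762
G01 X19.4213 Y26.4984
G01 X25.9229 Y16.7680
G01 X35.6533 Y10.2664
G01 X47.1311 Y7.9833
G01 X58.6089 Y10.2664
G01 X68.3393 Y16.7680
G01 X74.8409 Y26.4984
G01 X77.1240 Y37.9762
M5
G0 X22.1236 Y7.4774
M4 S112
G01 X221.1870 Y138.4762 F2989
G01 X110.8474 Y45.9911
M5
G0 X95.6871 Y95.8774
M4 S112
G01 X87.6631 Y106.1494 F2989
G01 X90.6912 Y118.8272
G01 X102.4911 Y124.3643
G01 X114.1773 Y118.5911
G01 X116.9499 Y105.8549
G01 X108.7209 Y95.7464
G01 X95.6871 Y95.8774
M5
G0 X0.0000 Y0.0000

viewBox `0 0 235.8536 148.8181` with mm width/height → 1 unit = 1 mm. Flip: y_m = 148.8181 − y_svg.

**Shape 1** — `<polygon>` regular polygon, stroke `#000000` → engrave (S112, F2989). Machine vertices: (32.1948,87.9127) → (43.8966,93.5149) → (52.8407,84.1170) → (46.6667,72.7066) → (33.9068,75.0524) → (32.1948,87.9127). Closed: final G1 returns to the first vertex.

**Shape 2** — `<circle>` circle, stroke `#000000` → engrave (S112, F2989). Machine vertices: (77.1240,37.9762) → (74.8409,49.4540) → (68.3393,59.1844) → (58.6089,65.6860) → (47.1311,67.9691) → (35.6533,65.6860) → (25.9229,59.1844) → (19.4213,49.4540) → (17.1382,37.9762) → (19.4213,26.4984) → (25.9229,16.7680) → (35.6533,10.2664) → (47.1311,7.9833) → (58.6089,10.2664) → (68.3393,16.7680) → (74.8409,26.4984) → (77.1240,37.9762). Closed: final G1 returns to the first vertex.

**Shape 3** — `<path>` open polyline, stroke `#000000` → engrave (S112, F2989). Machine vertices: (22.1236,7.4774) → (221.1870,138.4762) → (110.8474,45.9911). Open path.

**Shape 4** — `<polygon>` regular polygon, stroke `#000000` → engrave (S112, F2989). Machine vertices: (95.6871,95.8774) → (87.6631,106.1494) → (90.6912,118.8272) → (102.4911,124.3643) → (114.1773,118.5911) → (116.9499,105.8549) → (108.7209,95.7464) → (95.6871,95.8774). Closed: final G1 returns to the first vertex.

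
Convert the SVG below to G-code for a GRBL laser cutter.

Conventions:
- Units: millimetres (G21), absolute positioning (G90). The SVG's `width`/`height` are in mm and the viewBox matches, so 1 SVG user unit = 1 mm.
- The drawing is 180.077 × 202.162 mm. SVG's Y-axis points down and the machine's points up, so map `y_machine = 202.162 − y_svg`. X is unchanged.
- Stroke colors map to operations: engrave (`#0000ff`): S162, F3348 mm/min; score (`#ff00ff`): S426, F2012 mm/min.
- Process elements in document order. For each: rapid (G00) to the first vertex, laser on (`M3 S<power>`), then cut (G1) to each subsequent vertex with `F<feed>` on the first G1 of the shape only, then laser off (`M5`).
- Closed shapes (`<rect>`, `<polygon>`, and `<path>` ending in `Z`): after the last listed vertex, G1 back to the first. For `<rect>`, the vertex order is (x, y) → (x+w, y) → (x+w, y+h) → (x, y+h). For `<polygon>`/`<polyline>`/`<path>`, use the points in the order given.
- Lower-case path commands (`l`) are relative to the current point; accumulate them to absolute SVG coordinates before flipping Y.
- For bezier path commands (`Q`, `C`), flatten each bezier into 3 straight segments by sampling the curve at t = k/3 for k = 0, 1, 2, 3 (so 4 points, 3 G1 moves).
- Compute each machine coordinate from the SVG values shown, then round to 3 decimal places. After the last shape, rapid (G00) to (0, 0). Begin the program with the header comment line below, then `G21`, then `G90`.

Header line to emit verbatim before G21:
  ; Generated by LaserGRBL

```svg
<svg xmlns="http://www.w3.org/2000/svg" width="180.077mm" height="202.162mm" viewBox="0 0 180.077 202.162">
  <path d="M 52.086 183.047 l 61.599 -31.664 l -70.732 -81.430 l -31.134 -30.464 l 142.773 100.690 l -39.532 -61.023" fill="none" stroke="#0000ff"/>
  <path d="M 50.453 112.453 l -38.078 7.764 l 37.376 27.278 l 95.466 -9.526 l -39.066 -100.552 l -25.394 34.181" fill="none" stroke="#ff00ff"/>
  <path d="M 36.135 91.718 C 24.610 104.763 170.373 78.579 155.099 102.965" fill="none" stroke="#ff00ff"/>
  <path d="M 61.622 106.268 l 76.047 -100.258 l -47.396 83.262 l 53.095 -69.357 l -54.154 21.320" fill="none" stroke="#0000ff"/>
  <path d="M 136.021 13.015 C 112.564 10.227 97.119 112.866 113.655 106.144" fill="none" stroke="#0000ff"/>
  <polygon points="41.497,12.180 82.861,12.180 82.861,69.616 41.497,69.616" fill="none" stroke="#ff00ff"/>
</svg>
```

; Generated by LaserGRBL
G21
G90
G00 X52.086 Y19.115
M3 S162
G1 X113.685 Y50.779 F3348
G1 X42.953 Y132.209
G1 X11.819 Y162.673
G1 X154.592 Y61.983
G1 X115.060 Y123.006
M5
G00 X50.453 Y89.709
M3 S426
G1 X12.375 Y81.945 F2012
G1 X49.751 Y54.667
G1 X145.217 Y64.193
G1 X106.151 Y164.745
G1 X80.757 Y130.564
M5
G00 X36.135 Y110.444
M3 S426
G1 X65.250 Y107.149 F2012
G1 X128.484 Y110.052
G1 X155.099 Y99.197
M5
G00 X61.622 Y95.894
M3 S162
G1 X137.669 Y196.152 F3348
G1 X90.273 Y112.890
G1 X143.368 Y182.247
G1 X89.214 Y160.927
M5
G00 X136.021 Y189.147
M3 S162
G1 X116.122 Y164.748 F3348
G1 X106.892 Y117.795
G1 X113.655 Y96.018
M5
G00 X41.497 Y189.982
M3 S426
G1 X82.861 Y189.982 F2012
G1 X82.861 Y132.546
G1 X41.497 Y132.546
G1 X41.497 Y189.982
M5
G00 X0.000 Y0.000

viewBox `0 0 180.077 202.162` with mm width/height → 1 unit = 1 mm. Flip: y_m = 202.162 − y_svg.

**Shape 1** — `<path>` open polyline, stroke `#0000ff` → engrave (S162, F3348). Machine vertices: (52.086,19.115) → (113.685,50.779) → (42.953,132.209) → (11.819,162.673) → (154.592,61.983) → (115.060,123.006). Open path.

**Shape 2** — `<path>` open polyline, stroke `#ff00ff` → score (S426, F2012). Machine vertices: (50.453,89.709) → (12.375,81.945) → (49.751,54.667) → (145.217,64.193) → (106.151,164.745) → (80.757,130.564). Open path.

**Shape 3** — `<path>` cubic bezier, stroke `#ff00ff` → score (S426, F2012). Control points (SVG): P0=(36.135,91.718), P1=(24.610,104.763), P2=(170.373,78.579), P3=(155.099,102.965); sampled at t=k/3. Machine vertices: (36.135,110.444) → (65.250,107.149) → (128.484,110.052) → (155.099,99.197). Open path.

**Shape 4** — `<path>` open polyline, stroke `#0000ff` → engrave (S162, F3348). Machine vertices: (61.622,95.894) → (137.669,196.152) → (90.273,112.890) → (143.368,182.247) → (89.214,160.927). Open path.

**Shape 5** — `<path>` cubic bezier, stroke `#0000ff` → engrave (S162, F3348). Control points (SVG): P0=(136.021,13.015), P1=(112.564,10.227), P2=(97.119,112.866), P3=(113.655,106.144); sampled at t=k/3. Machine vertices: (136.021,189.147) → (116.122,164.748) → (106.892,117.795) → (113.655,96.018). Open path.

**Shape 6** — `<polygon>` rectangle, stroke `#ff00ff` → score (S426, F2012). Machine vertices: (41.497,189.982) → (82.861,189.982) → (82.861,132.546) → (41.497,132.546) → (41.497,189.982). Closed: final G1 returns to the first vertex.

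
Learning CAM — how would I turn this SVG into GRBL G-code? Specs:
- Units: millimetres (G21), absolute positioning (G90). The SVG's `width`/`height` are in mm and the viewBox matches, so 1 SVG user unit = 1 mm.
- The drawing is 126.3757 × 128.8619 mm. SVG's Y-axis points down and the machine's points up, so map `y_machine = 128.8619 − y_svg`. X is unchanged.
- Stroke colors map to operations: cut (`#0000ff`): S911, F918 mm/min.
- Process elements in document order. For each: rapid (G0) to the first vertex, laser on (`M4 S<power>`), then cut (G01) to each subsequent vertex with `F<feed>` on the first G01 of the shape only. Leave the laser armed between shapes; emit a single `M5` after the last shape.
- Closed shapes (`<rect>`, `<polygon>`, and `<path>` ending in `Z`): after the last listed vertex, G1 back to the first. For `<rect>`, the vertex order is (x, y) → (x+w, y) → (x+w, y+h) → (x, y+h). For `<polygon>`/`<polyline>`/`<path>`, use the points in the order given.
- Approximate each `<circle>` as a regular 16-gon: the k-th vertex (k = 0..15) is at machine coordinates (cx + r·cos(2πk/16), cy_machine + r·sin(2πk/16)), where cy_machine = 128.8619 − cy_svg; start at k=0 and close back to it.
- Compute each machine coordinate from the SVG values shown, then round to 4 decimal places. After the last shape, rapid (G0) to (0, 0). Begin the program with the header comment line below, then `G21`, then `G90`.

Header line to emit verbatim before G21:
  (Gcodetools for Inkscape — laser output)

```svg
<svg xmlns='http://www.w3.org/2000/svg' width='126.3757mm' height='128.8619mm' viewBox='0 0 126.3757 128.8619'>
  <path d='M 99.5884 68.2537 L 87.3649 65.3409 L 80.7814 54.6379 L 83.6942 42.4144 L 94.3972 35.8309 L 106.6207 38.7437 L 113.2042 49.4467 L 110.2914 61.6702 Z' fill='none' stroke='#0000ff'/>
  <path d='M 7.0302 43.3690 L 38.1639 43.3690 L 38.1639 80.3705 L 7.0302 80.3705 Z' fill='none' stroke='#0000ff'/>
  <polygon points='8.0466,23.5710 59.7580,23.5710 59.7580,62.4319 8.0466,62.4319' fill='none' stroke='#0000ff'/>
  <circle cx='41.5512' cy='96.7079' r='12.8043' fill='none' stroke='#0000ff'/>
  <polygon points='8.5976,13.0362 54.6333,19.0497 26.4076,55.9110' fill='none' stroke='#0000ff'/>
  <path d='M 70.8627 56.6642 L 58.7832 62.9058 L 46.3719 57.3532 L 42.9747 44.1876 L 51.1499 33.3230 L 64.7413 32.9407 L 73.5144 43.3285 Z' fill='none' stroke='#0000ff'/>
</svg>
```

1 u = 1 mm; y_m = 128.8619 − y.

[1] `<path>` regular polygon, #0000ff→cut S911 F918: (99.5884,60.6082) → (87.3649,63.5210) → (80.7814,74.2240) → (83.6942,86.4475) → (94.3972,93.0310) → (106.6207,90.1182) → (113.2042,79.4152) → (110.2914,67.1917) → (99.5884,60.6082) (closed)

[2] `<path>` rectangle, #0000ff→cut S911 F918: (7.0302,85.4929) → (38.1639,85.4929) → (38.1639,48.4914) → (7.0302,48.4914) → (7.0302,85.4929) (closed)

[3] `<polygon>` rectangle, #0000ff→cut S911 F918: (8.0466,105.2909) → (59.7580,105.2909) → (59.7580,66.4300) → (8.0466,66.4300) → (8.0466,105.2909) (closed)

[4] `<circle>` circle, #0000ff→cut S911 F918: (54.3555,32.1540) → (53.3808,37.0540) → (50.6052,41.2080) → (46.4512,43.9836) → (41.5512,44.9583) → (36.6512,43.9836) → (32.4972,41.2080) → (29.7216,37.0540) → (28.7469,32.1540) → (29.7216,27.2540) → (32.4972,23.1000) → (36.6512,20.3244) → (41.5512,19.3497) → (46.4512,20.3244) → (50.6052,23.1000) → (53.3808,27.2540) → (54.3555,32.1540) (closed)

[5] `<polygon>` regular polygon, #0000ff→cut S911 F918: (8.5976,115.8257) → (54.6333,109.8122) → (26.4076,72.9509) → (8.5976,115.8257) (closed)

[6] `<path>` regular polygon, #0000ff→cut S911 F918: (70.8627,72.1977) → (58.7832,65.9561) → (46.3719,71.5087) → (42.9747,84.6743) → (51.1499,95.5389) → (64.7413,95.9212) → (73.5144,85.5334) → (70.8627,72.1977) (closed)

(Gcodetools for Inkscape — laser output)
G21
G90
G0 X99.5884 Y60.6082
M4 S911
G01 X87.3649 Y63.5210 F918
G01 X80.7814 Y74.2240
G01 X83.6942 Y86.4475
G01 X94.3972 Y93.0310
G01 X106.6207 Y90.1182
G01 X113.2042 Y79.4152
G01 X110.2914 Y67.1917
G01 X99.5884 Y60.6082
G0 X7.0302 Y85.4929
M4 S911
G01 X38.1639 Y85.4929 F918
G01 X38.1639 Y48.4914
G01 X7.0302 Y48.4914
G01 X7.0302 Y85.4929
G0 X8.0466 Y105.2909
M4 S911
G01 X59.7580 Y105.2909 F918
G01 X59.7580 Y66.4300
G01 X8.0466 Y66.4300
G01 X8.0466 Y105.2909
G0 X54.3555 Y32.1540
M4 S911
G01 X53.3808 Y37.0540 F918
G01 X50.6052 Y41.2080
G01 X46.4512 Y43.9836
G01 X41.5512 Y44.9583
G01 X36.6512 Y43.9836
G01 X32.4972 Y41.2080
G01 X29.7216 Y37.0540
G01 X28.7469 Y32.1540
G01 X29.7216 Y27.2540
G01 X32.4972 Y23.1000
G01 X36.6512 Y20.3244
G01 X41.5512 Y19.3497
G01 X46.4512 Y20.3244
G01 X50.6052 Y23.1000
G01 X53.3808 Y27.2540
G01 X54.3555 Y32.1540
G0 X8.5976 Y115.8257
M4 S911
G01 X54.6333 Y109.8122 F918
G01 X26.4076 Y72.9509
G01 X8.5976 Y115.8257
G0 X70.8627 Y72.1977
M4 S911
G01 X58.7832 Y65.9561 F918
G01 X46.3719 Y71.5087
G01 X42.9747 Y84.6743
G01 X51.1499 Y95.5389
G01 X64.7413 Y95.9212
G01 X73.5144 Y85.5334
G01 X70.8627 Y72.1977
M5
G0 X0.0000 Y0.0000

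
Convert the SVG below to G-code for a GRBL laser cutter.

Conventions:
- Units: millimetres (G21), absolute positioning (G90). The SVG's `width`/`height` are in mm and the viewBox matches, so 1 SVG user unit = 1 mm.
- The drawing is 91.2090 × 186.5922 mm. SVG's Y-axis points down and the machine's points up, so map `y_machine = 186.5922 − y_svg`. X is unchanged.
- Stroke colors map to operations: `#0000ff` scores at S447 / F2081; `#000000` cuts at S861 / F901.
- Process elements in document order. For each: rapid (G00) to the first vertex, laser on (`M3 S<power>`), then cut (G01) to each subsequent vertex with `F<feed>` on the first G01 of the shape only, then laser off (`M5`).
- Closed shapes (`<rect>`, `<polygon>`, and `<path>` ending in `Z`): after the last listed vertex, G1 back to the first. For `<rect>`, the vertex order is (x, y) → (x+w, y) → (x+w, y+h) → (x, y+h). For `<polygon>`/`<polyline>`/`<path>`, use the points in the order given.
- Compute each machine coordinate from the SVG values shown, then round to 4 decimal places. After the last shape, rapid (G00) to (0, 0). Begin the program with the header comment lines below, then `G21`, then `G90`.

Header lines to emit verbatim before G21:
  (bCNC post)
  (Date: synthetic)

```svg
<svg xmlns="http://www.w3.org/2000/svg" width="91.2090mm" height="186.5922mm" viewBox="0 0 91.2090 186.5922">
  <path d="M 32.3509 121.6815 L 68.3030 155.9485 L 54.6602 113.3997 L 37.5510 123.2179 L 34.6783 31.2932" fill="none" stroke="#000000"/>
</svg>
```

viewBox `0 0 91.2090 186.5922` with mm width/height → 1 unit = 1 mm. Flip: y_m = 186.5922 − y_svg.

**Shape 1** — `<path>` open polyline, stroke `#000000` → cut (S861, F901). Machine vertices: (32.3509,64.9107) → (68.3030,30.6437) → (54.6602,73.1925) → (37.5510,63.3743) → (34.6783,155.2990). Open path.

(bCNC post)
(Date: synthetic)
G21
G90
G00 X32.3509 Y64.9107
M3 S861
G01 X68.3030 Y30.6437 F901
G01 X54.6602 Y73.1925
G01 X37.5510 Y63.3743
G01 X34.6783 Y155.2990
M5
G00 X0.0000 Y0.0000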